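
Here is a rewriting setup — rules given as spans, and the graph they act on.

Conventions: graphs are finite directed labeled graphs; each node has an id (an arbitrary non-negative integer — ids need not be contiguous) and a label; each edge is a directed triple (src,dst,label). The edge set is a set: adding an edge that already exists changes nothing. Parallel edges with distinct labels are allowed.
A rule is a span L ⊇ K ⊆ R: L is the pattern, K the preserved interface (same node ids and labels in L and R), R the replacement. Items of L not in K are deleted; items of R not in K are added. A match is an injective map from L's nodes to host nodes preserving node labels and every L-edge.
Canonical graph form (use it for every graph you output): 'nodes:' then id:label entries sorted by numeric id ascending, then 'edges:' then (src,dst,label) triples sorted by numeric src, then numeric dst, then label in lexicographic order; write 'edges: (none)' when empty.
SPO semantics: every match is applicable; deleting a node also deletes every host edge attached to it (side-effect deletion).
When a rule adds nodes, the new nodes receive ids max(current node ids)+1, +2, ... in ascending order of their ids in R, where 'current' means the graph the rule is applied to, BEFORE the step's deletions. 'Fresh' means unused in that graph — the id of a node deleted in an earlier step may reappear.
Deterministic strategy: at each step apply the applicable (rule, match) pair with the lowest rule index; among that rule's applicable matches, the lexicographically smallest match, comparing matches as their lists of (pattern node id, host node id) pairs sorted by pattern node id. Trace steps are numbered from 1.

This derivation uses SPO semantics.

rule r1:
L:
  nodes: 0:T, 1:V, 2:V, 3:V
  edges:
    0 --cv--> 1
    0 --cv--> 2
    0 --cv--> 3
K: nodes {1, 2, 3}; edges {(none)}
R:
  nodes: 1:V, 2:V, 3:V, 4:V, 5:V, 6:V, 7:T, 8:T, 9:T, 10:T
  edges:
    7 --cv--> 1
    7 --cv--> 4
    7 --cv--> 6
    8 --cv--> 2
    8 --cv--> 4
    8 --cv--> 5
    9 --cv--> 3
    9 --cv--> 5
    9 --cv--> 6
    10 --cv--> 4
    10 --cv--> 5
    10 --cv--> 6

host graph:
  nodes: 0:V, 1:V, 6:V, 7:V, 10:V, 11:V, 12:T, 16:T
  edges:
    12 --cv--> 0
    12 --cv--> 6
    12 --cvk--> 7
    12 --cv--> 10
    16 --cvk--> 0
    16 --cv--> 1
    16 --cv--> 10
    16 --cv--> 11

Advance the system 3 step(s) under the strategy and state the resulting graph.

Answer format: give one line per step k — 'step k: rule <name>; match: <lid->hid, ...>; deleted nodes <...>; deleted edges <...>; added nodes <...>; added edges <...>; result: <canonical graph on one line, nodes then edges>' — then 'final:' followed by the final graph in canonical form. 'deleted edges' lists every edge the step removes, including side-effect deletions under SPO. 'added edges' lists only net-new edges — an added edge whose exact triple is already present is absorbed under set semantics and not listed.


step 1: rule r1; match: 0->12, 1->0, 2->6, 3->10; deleted nodes 12; deleted edges (12,0,cv); (12,6,cv); (12,7,cvk); (12,10,cv); added nodes 17, 18, 19, 20, 21, 22, 23; added edges (20,0,cv); (20,17,cv); (20,19,cv); (21,6,cv); (21,17,cv); (21,18,cv); (22,10,cv); (22,18,cv); (22,19,cv); (23,17,cv); (23,18,cv); (23,19,cv); result: nodes: 0:V, 1:V, 6:V, 7:V, 10:V, 11:V, 16:T, 17:V, 18:V, 19:V, 20:T, 21:T, 22:T, 23:T edges: (16,0,cvk); (16,1,cv); (16,10,cv); (16,11,cv); (20,0,cv); (20,17,cv); (20,19,cv); (21,6,cv); (21,17,cv); (21,18,cv); (22,10,cv); (22,18,cv); (22,19,cv); (23,17,cv); (23,18,cv); (23,19,cv)
step 2: rule r1; match: 0->16, 1->1, 2->10, 3->11; deleted nodes 16; deleted edges (16,0,cvk); (16,1,cv); (16,10,cv); (16,11,cv); added nodes 24, 25, 26, 27, 28, 29, 30; added edges (27,1,cv); (27,24,cv); (27,26,cv); (28,10,cv); (28,24,cv); (28,25,cv); (29,11,cv); (29,25,cv); (29,26,cv); (30,24,cv); (30,25,cv); (30,26,cv); result: nodes: 0:V, 1:V, 6:V, 7:V, 10:V, 11:V, 17:V, 18:V, 19:V, 20:T, 21:T, 22:T, 23:T, 24:V, 25:V, 26:V, 27:T, 28:T, 29:T, 30:T edges: (20,0,cv); (20,17,cv); (20,19,cv); (21,6,cv); (21,17,cv); (21,18,cv); (22,10,cv); (22,18,cv); (22,19,cv); (23,17,cv); (23,18,cv); (23,19,cv); (27,1,cv); (27,24,cv); (27,26,cv); (28,10,cv); (28,24,cv); (28,25,cv); (29,11,cv); (29,25,cv); (29,26,cv); (30,24,cv); (30,25,cv); (30,26,cv)
step 3: rule r1; match: 0->20, 1->0, 2->17, 3->19; deleted nodes 20; deleted edges (20,0,cv); (20,17,cv); (20,19,cv); added nodes 31, 32, 33, 34, 35, 36, 37; added edges (34,0,cv); (34,31,cv); (34,33,cv); (35,17,cv); (35,31,cv); (35,32,cv); (36,19,cv); (36,32,cv); (36,33,cv); (37,31,cv); (37,32,cv); (37,33,cv); result: nodes: 0:V, 1:V, 6:V, 7:V, 10:V, 11:V, 17:V, 18:V, 19:V, 21:T, 22:T, 23:T, 24:V, 25:V, 26:V, 27:T, 28:T, 29:T, 30:T, 31:V, 32:V, 33:V, 34:T, 35:T, 36:T, 37:T edges: (21,6,cv); (21,17,cv); (21,18,cv); (22,10,cv); (22,18,cv); (22,19,cv); (23,17,cv); (23,18,cv); (23,19,cv); (27,1,cv); (27,24,cv); (27,26,cv); (28,10,cv); (28,24,cv); (28,25,cv); (29,11,cv); (29,25,cv); (29,26,cv); (30,24,cv); (30,25,cv); (30,26,cv); (34,0,cv); (34,31,cv); (34,33,cv); (35,17,cv); (35,31,cv); (35,32,cv); (36,19,cv); (36,32,cv); (36,33,cv); (37,31,cv); (37,32,cv); (37,33,cv)
final:
nodes: 0:V, 1:V, 6:V, 7:V, 10:V, 11:V, 17:V, 18:V, 19:V, 21:T, 22:T, 23:T, 24:V, 25:V, 26:V, 27:T, 28:T, 29:T, 30:T, 31:V, 32:V, 33:V, 34:T, 35:T, 36:T, 37:T
edges: (21,6,cv); (21,17,cv); (21,18,cv); (22,10,cv); (22,18,cv); (22,19,cv); (23,17,cv); (23,18,cv); (23,19,cv); (27,1,cv); (27,24,cv); (27,26,cv); (28,10,cv); (28,24,cv); (28,25,cv); (29,11,cv); (29,25,cv); (29,26,cv); (30,24,cv); (30,25,cv); (30,26,cv); (34,0,cv); (34,31,cv); (34,33,cv); (35,17,cv); (35,31,cv); (35,32,cv); (36,19,cv); (36,32,cv); (36,33,cv); (37,31,cv); (37,32,cv); (37,33,cv)


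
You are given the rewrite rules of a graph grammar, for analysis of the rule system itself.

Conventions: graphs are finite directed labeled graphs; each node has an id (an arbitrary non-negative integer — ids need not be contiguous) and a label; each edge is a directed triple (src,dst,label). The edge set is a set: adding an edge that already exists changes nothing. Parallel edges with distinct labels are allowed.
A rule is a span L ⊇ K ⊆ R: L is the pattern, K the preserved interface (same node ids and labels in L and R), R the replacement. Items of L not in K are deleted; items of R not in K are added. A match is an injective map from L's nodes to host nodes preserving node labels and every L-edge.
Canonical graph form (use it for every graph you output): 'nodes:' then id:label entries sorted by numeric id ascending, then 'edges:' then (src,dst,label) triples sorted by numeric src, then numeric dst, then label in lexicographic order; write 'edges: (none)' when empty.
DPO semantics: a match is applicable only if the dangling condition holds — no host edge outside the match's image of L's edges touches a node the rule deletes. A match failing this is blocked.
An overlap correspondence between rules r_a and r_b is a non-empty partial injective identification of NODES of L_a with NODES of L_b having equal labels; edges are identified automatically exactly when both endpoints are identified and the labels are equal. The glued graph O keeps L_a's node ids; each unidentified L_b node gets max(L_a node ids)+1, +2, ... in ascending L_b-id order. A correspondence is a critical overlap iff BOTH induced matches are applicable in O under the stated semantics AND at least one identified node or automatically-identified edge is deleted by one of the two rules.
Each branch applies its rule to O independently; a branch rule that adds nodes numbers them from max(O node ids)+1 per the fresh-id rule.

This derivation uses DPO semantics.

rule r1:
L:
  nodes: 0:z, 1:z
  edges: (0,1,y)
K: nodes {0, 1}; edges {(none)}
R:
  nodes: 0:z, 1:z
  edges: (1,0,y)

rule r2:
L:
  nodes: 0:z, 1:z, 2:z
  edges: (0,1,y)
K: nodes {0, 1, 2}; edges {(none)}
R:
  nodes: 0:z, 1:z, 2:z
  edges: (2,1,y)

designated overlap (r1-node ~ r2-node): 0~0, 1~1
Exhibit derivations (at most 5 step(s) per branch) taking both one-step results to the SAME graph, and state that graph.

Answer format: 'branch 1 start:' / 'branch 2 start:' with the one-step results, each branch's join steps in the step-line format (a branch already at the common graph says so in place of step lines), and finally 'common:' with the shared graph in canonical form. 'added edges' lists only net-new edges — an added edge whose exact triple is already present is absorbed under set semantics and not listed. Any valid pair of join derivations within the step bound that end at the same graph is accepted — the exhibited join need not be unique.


branch 1 start:
nodes: 0:z, 1:z, 2:z
edges: (1,0,y)
branch 2 start:
nodes: 0:z, 1:z, 2:z
edges: (2,1,y)
branch 1 step 1: rule r1; match: 0->1, 1->0; deleted nodes (none); deleted edges (1,0,y); added nodes (none); added edges (0,1,y); result: nodes: 0:z, 1:z, 2:z edges: (0,1,y)
branch 2 step 1: rule r2; match: 0->2, 1->1, 2->0; deleted nodes (none); deleted edges (2,1,y); added nodes (none); added edges (0,1,y); result: nodes: 0:z, 1:z, 2:z edges: (0,1,y)
common:
nodes: 0:z, 1:z, 2:z
edges: (0,1,y)


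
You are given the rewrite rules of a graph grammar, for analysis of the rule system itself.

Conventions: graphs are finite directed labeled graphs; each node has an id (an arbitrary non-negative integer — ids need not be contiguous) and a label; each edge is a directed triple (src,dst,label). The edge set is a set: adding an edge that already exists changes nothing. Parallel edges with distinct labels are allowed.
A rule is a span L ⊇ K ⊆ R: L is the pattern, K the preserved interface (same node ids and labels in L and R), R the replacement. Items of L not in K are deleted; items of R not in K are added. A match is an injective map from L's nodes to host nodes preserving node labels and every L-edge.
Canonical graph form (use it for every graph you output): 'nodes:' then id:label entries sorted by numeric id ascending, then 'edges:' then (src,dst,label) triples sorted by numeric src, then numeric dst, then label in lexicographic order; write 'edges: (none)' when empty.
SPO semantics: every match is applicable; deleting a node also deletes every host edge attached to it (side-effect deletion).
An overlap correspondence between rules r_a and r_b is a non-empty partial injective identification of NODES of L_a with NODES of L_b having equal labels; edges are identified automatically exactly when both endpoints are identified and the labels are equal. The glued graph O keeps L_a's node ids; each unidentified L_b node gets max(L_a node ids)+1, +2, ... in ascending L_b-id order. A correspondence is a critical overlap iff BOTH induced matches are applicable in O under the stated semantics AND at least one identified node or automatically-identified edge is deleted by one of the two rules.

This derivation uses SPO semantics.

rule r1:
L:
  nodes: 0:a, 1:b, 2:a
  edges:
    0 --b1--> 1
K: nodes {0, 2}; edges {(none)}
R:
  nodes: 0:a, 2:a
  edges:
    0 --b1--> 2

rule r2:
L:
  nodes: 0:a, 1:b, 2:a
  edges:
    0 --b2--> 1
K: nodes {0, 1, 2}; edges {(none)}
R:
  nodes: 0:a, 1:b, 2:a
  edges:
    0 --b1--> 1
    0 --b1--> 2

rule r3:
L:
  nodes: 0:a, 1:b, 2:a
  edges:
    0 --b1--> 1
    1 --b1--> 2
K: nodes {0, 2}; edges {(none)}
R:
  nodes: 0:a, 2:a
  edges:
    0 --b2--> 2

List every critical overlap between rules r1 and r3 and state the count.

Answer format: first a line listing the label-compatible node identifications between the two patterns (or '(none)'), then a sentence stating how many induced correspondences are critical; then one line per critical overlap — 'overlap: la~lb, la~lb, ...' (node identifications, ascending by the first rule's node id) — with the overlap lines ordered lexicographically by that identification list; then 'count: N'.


label-compatible node identifications between L(r1) and L(r3): 0~0, 0~2, 1~1, 2~0, 2~2
7 of the induced correspondences are critical overlaps of r1 and r3.
overlap: 0~0, 1~1
overlap: 0~0, 1~1, 2~2
overlap: 0~2, 1~1
overlap: 0~2, 1~1, 2~0
overlap: 1~1
overlap: 1~1, 2~0
overlap: 1~1, 2~2
count: 7


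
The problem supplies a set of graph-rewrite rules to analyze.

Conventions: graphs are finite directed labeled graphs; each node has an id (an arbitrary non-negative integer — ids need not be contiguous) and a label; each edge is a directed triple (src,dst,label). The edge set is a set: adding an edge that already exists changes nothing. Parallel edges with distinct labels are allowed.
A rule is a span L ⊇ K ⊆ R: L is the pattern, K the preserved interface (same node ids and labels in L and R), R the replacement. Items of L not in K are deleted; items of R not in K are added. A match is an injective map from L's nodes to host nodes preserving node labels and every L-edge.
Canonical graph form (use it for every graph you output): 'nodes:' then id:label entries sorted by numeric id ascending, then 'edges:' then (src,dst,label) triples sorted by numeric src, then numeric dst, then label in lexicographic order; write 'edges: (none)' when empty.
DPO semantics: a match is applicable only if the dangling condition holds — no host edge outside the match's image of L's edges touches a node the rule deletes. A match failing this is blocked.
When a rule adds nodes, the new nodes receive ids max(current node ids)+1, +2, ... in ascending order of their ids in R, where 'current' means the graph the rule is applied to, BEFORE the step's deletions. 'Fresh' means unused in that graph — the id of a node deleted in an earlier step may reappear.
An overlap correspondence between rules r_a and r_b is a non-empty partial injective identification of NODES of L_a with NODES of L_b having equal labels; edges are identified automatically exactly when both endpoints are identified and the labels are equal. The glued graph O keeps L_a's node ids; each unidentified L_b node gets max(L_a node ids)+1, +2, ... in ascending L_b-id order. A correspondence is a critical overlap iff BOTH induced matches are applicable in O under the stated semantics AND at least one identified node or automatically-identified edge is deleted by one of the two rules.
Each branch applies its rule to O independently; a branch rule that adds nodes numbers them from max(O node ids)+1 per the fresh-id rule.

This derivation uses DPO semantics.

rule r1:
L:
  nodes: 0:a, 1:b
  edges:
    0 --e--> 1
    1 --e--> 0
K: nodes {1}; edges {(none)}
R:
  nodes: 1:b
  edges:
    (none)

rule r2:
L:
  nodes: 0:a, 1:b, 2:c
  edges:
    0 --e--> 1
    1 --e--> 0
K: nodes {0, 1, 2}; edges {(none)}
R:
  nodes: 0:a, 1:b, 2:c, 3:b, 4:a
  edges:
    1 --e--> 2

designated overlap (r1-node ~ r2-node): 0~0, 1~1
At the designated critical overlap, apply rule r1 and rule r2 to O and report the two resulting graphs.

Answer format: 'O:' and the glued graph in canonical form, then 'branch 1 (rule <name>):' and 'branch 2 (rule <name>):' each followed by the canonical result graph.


O:
nodes: 0:a, 1:b, 2:c
edges: (0,1,e); (1,0,e)
branch 1 (rule r1):
nodes: 1:b, 2:c
edges: (none)
branch 2 (rule r2):
nodes: 0:a, 1:b, 2:c, 3:b, 4:a
edges: (1,2,e)


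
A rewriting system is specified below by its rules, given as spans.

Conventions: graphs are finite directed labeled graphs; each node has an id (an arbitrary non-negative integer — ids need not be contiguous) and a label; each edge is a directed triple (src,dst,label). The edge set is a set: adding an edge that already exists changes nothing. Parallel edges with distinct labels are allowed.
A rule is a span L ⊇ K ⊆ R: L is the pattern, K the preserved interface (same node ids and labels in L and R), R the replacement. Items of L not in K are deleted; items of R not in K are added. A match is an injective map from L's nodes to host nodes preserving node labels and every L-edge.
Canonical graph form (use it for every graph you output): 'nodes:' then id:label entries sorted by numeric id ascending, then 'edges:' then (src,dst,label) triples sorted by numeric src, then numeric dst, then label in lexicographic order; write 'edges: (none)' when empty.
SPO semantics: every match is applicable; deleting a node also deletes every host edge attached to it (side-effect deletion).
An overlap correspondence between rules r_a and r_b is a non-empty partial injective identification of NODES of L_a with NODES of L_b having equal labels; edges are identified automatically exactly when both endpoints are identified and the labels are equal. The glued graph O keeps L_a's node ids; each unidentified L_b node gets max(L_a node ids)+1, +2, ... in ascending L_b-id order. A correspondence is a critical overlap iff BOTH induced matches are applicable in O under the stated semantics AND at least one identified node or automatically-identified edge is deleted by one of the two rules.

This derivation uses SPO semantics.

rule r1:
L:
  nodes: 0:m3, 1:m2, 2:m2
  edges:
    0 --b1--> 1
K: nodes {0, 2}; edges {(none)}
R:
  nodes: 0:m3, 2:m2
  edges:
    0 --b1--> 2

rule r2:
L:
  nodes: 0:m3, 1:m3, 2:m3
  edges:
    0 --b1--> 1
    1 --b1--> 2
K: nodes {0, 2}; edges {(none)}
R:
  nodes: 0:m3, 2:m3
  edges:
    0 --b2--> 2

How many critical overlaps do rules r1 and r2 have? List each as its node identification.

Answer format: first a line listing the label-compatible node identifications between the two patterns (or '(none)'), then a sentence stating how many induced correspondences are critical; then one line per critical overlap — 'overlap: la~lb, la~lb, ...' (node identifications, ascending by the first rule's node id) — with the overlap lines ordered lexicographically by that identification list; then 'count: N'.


label-compatible node identifications between L(r1) and L(r2): 0~0, 0~1, 0~2
1 of the induced correspondences is a critical overlap of r1 and r2.
overlap: 0~1
count: 1


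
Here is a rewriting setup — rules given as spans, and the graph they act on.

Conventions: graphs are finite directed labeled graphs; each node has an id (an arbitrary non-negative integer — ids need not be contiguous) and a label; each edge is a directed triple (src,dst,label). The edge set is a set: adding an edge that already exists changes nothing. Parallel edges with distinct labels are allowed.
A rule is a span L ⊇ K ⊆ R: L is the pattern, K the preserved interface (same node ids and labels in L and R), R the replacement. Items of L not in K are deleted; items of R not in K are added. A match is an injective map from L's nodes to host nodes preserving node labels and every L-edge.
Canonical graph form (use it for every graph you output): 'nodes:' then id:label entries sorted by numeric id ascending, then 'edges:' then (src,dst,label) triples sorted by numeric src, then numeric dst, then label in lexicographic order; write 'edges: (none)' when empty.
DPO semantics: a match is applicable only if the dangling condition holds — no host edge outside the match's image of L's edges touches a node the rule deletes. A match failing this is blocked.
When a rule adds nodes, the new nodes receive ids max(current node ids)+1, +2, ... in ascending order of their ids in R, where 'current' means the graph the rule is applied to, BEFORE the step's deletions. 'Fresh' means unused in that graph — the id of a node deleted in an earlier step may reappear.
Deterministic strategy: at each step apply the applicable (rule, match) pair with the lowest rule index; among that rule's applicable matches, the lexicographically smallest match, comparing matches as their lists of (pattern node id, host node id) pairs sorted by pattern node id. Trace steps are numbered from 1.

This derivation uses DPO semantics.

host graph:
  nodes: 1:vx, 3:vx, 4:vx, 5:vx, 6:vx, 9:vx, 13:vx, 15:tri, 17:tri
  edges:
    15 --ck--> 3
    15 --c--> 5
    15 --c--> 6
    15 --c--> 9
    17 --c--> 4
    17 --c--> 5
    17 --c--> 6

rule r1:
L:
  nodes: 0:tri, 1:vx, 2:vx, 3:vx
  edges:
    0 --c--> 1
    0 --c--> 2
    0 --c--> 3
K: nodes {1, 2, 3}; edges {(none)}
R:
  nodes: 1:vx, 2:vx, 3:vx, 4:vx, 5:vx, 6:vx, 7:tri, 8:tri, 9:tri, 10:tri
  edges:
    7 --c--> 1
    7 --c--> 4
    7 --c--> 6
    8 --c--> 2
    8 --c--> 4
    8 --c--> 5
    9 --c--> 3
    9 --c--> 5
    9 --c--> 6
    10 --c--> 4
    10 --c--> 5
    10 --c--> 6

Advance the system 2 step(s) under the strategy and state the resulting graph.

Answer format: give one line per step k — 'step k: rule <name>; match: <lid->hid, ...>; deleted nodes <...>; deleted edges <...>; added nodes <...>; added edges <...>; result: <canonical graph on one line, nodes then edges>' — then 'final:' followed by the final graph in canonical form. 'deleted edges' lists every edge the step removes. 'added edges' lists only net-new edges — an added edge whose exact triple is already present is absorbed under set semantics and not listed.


step 1: rule r1; match: 0->17, 1->4, 2->5, 3->6; deleted nodes 17; deleted edges (17,4,c); (17,5,c); (17,6,c); added nodes 18, 19, 20, 21, 22, 23, 24; added edges (21,4,c); (21,18,c); (21,20,c); (22,5,c); (22,18,c); (22,19,c); (23,6,c); (23,19,c); (23,20,c); (24,18,c); (24,19,c); (24,20,c); result: nodes: 1:vx, 3:vx, 4:vx, 5:vx, 6:vx, 9:vx, 13:vx, 15:tri, 18:vx, 19:vx, 20:vx, 21:tri, 22:tri, 23:tri, 24:tri edges: (15,3,ck); (15,5,c); (15,6,c); (15,9,c); (21,4,c); (21,18,c); (21,20,c); (22,5,c); (22,18,c); (22,19,c); (23,6,c); (23,19,c); (23,20,c); (24,18,c); (24,19,c); (24,20,c)
step 2: rule r1; match: 0->21, 1->4, 2->18, 3->20; deleted nodes 21; deleted edges (21,4,c); (21,18,c); (21,20,c); added nodes 25, 26, 27, 28, 29, 30, 31; added edges (28,4,c); (28,25,c); (28,27,c); (29,18,c); (29,25,c); (29,26,c); (30,20,c); (30,26,c); (30,27,c); (31,25,c); (31,26,c); (31,27,c); result: nodes: 1:vx, 3:vx, 4:vx, 5:vx, 6:vx, 9:vx, 13:vx, 15:tri, 18:vx, 19:vx, 20:vx, 22:tri, 23:tri, 24:tri, 25:vx, 26:vx, 27:vx, 28:tri, 29:tri, 30:tri, 31:tri edges: (15,3,ck); (15,5,c); (15,6,c); (15,9,c); (22,5,c); (22,18,c); (22,19,c); (23,6,c); (23,19,c); (23,20,c); (24,18,c); (24,19,c); (24,20,c); (28,4,c); (28,25,c); (28,27,c); (29,18,c); (29,25,c); (29,26,c); (30,20,c); (30,26,c); (30,27,c); (31,25,c); (31,26,c); (31,27,c)
final:
nodes: 1:vx, 3:vx, 4:vx, 5:vx, 6:vx, 9:vx, 13:vx, 15:tri, 18:vx, 19:vx, 20:vx, 22:tri, 23:tri, 24:tri, 25:vx, 26:vx, 27:vx, 28:tri, 29:tri, 30:tri, 31:tri
edges: (15,3,ck); (15,5,c); (15,6,c); (15,9,c); (22,5,c); (22,18,c); (22,19,c); (23,6,c); (23,19,c); (23,20,c); (24,18,c); (24,19,c); (24,20,c); (28,4,c); (28,25,c); (28,27,c); (29,18,c); (29,25,c); (29,26,c); (30,20,c); (30,26,c); (30,27,c); (31,25,c); (31,26,c); (31,27,c)


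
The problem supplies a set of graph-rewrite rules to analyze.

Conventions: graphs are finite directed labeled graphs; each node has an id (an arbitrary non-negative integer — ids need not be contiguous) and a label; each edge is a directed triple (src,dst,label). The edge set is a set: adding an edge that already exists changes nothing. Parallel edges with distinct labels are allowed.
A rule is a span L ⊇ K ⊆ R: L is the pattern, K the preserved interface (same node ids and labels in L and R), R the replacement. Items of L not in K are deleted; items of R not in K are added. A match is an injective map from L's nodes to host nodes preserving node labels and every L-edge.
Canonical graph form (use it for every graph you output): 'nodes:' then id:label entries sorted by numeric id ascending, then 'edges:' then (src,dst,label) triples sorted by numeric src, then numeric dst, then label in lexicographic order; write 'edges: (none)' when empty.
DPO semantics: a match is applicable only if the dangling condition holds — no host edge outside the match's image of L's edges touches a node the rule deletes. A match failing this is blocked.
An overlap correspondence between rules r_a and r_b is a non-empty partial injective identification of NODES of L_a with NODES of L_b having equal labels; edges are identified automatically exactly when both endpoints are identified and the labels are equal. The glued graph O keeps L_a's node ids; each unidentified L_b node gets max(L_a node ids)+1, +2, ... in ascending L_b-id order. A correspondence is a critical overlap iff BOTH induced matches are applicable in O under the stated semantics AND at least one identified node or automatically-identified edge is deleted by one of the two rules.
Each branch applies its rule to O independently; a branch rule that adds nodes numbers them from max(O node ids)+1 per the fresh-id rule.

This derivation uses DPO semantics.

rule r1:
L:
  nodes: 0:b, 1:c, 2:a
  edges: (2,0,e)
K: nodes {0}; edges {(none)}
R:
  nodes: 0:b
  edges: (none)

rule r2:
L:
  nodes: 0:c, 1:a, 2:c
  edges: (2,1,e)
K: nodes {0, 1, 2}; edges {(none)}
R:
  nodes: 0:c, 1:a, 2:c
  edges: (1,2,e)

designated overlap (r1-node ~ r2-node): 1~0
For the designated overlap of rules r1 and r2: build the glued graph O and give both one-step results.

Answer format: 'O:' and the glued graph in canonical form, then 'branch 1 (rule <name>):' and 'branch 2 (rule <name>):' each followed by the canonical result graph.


O:
nodes: 0:b, 1:c, 2:a, 3:a, 4:c
edges: (2,0,e); (4,3,e)
branch 1 (rule r1):
nodes: 0:b, 3:a, 4:c
edges: (4,3,e)
branch 2 (rule r2):
nodes: 0:b, 1:c, 2:a, 3:a, 4:c
edges: (2,0,e); (3,4,e)


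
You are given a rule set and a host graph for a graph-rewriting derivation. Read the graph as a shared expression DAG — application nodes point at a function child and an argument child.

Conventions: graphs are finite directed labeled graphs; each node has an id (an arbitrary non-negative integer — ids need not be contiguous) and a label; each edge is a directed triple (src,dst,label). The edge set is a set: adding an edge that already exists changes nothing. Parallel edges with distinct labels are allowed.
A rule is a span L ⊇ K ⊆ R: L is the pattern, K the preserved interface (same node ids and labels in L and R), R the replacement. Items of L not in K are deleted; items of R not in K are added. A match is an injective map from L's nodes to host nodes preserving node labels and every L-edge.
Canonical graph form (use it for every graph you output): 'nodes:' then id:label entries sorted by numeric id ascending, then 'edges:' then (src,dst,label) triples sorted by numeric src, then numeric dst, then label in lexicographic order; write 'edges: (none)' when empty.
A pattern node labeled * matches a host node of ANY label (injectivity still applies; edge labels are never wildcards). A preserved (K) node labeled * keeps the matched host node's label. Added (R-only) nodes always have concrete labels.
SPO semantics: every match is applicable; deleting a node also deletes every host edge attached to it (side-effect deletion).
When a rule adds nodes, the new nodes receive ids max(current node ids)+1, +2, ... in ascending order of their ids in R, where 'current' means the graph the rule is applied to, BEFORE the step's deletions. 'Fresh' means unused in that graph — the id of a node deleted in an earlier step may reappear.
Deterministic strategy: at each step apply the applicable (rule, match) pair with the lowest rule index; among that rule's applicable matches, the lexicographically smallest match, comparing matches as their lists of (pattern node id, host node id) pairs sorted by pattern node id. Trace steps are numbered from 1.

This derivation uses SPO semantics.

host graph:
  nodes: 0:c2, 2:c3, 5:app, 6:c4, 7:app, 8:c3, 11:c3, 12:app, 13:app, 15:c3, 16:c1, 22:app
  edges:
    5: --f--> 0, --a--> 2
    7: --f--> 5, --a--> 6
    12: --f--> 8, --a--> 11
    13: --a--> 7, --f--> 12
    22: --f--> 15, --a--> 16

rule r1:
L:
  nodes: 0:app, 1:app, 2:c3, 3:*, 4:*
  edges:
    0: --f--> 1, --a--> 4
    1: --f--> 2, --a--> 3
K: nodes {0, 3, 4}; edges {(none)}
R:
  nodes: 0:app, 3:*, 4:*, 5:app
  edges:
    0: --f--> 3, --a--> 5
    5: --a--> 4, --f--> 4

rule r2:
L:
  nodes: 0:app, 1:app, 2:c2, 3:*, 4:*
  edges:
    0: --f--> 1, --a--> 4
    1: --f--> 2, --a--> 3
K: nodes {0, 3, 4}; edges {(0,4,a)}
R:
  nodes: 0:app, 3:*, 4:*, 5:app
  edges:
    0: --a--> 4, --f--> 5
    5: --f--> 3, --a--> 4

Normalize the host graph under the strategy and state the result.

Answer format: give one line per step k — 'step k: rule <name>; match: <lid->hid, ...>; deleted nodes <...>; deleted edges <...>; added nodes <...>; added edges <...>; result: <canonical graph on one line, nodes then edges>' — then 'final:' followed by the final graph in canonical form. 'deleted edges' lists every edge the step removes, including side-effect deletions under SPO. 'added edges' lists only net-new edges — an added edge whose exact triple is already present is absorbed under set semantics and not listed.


step 1: rule r1; match: 0->13, 1->12, 2->8, 3->11, 4->7; deleted nodes 8, 12; deleted edges (12,8,f); (12,11,a); (13,7,a); (13,12,f); added nodes 23; added edges (13,11,f); (13,23,a); (23,7,a); (23,7,f); result: nodes: 0:c2, 2:c3, 5:app, 6:c4, 7:app, 11:c3, 13:app, 15:c3, 16:c1, 22:app, 23:app edges: (5,0,f); (5,2,a); (7,5,f); (7,6,a); (13,11,f); (13,23,a); (22,15,f); (22,16,a); (23,7,a); (23,7,f)
step 2: rule r2; match: 0->7, 1->5, 2->0, 3->2, 4->6; deleted nodes 0, 5; deleted edges (5,0,f); (5,2,a); (7,5,f); added nodes 24; added edges (7,24,f); (24,2,f); (24,6,a); result: nodes: 2:c3, 6:c4, 7:app, 11:c3, 13:app, 15:c3, 16:c1, 22:app, 23:app, 24:app edges: (7,6,a); (7,24,f); (13,11,f); (13,23,a); (22,15,f); (22,16,a); (23,7,a); (23,7,f); (24,2,f); (24,6,a)
final:
nodes: 2:c3, 6:c4, 7:app, 11:c3, 13:app, 15:c3, 16:c1, 22:app, 23:app, 24:app
edges: (7,6,a); (7,24,f); (13,11,f); (13,23,a); (22,15,f); (22,16,a); (23,7,a); (23,7,f); (24,2,f); (24,6,a)


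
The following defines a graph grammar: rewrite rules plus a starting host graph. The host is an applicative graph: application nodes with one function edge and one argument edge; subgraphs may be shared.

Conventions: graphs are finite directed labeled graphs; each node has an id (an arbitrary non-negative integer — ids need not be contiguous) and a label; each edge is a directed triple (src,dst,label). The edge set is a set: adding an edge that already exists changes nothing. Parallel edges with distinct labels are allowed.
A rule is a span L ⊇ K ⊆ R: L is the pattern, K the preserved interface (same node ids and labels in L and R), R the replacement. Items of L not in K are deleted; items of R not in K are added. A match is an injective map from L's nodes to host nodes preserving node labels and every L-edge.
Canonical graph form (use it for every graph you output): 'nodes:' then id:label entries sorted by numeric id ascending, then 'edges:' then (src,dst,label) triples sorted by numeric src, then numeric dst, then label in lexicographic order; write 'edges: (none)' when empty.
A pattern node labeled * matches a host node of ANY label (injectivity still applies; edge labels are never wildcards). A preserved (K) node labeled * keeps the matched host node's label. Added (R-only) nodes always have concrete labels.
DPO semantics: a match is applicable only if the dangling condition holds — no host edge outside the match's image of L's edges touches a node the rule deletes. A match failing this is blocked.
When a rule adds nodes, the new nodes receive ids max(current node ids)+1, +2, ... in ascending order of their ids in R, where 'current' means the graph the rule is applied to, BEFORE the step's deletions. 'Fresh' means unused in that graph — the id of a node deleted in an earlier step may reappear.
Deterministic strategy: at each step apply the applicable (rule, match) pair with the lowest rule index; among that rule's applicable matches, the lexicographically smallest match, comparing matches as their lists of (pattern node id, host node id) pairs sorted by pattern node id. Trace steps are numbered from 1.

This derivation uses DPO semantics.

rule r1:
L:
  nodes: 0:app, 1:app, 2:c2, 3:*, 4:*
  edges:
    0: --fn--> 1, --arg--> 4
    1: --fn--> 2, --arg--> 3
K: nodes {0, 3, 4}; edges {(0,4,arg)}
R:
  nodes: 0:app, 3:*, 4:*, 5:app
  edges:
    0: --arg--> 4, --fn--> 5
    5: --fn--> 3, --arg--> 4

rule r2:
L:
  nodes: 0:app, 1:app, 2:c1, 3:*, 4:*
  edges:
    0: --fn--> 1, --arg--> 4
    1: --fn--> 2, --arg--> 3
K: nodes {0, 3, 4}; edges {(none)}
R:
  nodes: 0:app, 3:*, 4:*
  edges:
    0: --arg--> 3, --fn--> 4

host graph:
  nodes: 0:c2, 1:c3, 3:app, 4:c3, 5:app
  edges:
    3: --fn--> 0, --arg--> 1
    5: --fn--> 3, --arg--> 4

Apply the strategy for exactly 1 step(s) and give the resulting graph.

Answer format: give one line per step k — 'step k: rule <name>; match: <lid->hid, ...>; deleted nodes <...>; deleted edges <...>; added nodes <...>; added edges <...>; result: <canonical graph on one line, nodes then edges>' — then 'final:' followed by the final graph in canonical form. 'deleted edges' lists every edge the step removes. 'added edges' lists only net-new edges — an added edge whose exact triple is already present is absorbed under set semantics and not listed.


step 1: rule r1; match: 0->5, 1->3, 2->0, 3->1, 4->4; deleted nodes 0, 3; deleted edges (3,0,fn); (3,1,arg); (5,3,fn); added nodes 6; added edges (5,6,fn); (6,1,fn); (6,4,arg); result: nodes: 1:c3, 4:c3, 5:app, 6:app edges: (5,4,arg); (5,6,fn); (6,1,fn); (6,4,arg)
final:
nodes: 1:c3, 4:c3, 5:app, 6:app
edges: (5,4,arg); (5,6,fn); (6,1,fn); (6,4,arg)


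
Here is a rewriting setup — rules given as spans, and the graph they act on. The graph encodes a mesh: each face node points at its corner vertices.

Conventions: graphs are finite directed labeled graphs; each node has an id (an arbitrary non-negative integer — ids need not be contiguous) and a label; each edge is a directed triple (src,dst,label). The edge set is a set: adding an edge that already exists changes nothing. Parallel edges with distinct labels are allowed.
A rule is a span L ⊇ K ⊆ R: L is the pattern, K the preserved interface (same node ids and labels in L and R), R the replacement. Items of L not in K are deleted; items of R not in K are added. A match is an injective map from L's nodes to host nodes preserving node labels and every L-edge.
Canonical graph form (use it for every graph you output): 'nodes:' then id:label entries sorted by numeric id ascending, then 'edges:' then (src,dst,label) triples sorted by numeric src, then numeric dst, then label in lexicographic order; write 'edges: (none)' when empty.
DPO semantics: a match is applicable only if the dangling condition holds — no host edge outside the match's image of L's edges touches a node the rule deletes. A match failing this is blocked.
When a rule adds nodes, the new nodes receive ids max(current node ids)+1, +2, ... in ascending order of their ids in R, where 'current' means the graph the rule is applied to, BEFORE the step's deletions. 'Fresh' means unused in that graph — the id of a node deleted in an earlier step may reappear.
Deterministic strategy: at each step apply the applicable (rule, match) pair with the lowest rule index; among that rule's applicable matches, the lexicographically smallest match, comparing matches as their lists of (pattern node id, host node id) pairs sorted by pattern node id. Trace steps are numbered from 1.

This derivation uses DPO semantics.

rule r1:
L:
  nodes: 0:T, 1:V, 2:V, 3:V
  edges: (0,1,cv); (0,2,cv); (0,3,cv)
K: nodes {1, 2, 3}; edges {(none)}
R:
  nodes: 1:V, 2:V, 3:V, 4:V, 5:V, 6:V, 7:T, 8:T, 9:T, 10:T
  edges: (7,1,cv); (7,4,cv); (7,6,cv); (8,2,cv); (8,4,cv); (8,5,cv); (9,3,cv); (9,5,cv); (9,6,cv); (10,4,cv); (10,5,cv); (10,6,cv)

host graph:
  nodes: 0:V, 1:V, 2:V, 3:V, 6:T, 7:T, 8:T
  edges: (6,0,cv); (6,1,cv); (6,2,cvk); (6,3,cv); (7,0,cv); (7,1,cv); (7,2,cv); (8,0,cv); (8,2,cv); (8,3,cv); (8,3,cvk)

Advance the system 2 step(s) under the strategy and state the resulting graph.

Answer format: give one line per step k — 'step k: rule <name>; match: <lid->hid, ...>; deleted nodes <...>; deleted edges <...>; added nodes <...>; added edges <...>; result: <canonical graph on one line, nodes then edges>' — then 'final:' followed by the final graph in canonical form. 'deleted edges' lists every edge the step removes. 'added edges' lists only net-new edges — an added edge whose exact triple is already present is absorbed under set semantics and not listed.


step 1: rule r1; match: 0->7, 1->0, 2->1, 3->2; deleted nodes 7; deleted edges (7,0,cv); (7,1,cv); (7,2,cv); added nodes 9, 10, 11, 12, 13, 14, 15; added edges (12,0,cv); (12,9,cv); (12,11,cv); (13,1,cv); (13,9,cv); (13,10,cv); (14,2,cv); (14,10,cv); (14,11,cv); (15,9,cv); (15,10,cv); (15,11,cv); result: nodes: 0:V, 1:V, 2:V, 3:V, 6:T, 8:T, 9:V, 10:V, 11:V, 12:T, 13:T, 14:T, 15:T edges: (6,0,cv); (6,1,cv); (6,2,cvk); (6,3,cv); (8,0,cv); (8,2,cv); (8,3,cv); (8,3,cvk); (12,0,cv); (12,9,cv); (12,11,cv); (13,1,cv); (13,9,cv); (13,10,cv); (14,2,cv); (14,10,cv); (14,11,cv); (15,9,cv); (15,10,cv); (15,11,cv)
step 2: rule r1; match: 0->12, 1->0, 2->9, 3->11; deleted nodes 12; deleted edges (12,0,cv); (12,9,cv); (12,11,cv); added nodes 16, 17, 18, 19, 20, 21, 22; added edges (19,0,cv); (19,16,cv); (19,18,cv); (20,9,cv); (20,16,cv); (20,17,cv); (21,11,cv); (21,17,cv); (21,18,cv); (22,16,cv); (22,17,cv); (22,18,cv); result: nodes: 0:V, 1:V, 2:V, 3:V, 6:T, 8:T, 9:V, 10:V, 11:V, 13:T, 14:T, 15:T, 16:V, 17:V, 18:V, 19:T, 20:T, 21:T, 22:T edges: (6,0,cv); (6,1,cv); (6,2,cvk); (6,3,cv); (8,0,cv); (8,2,cv); (8,3,cv); (8,3,cvk); (13,1,cv); (13,9,cv); (13,10,cv); (14,2,cv); (14,10,cv); (14,11,cv); (15,9,cv); (15,10,cv); (15,11,cv); (19,0,cv); (19,16,cv); (19,18,cv); (20,9,cv); (20,16,cv); (20,17,cv); (21,11,cv); (21,17,cv); (21,18,cv); (22,16,cv); (22,17,cv); (22,18,cv)
final:
nodes: 0:V, 1:V, 2:V, 3:V, 6:T, 8:T, 9:V, 10:V, 11:V, 13:T, 14:T, 15:T, 16:V, 17:V, 18:V, 19:T, 20:T, 21:T, 22:T
edges: (6,0,cv); (6,1,cv); (6,2,cvk); (6,3,cv); (8,0,cv); (8,2,cv); (8,3,cv); (8,3,cvk); (13,1,cv); (13,9,cv); (13,10,cv); (14,2,cv); (14,10,cv); (14,11,cv); (15,9,cv); (15,10,cv); (15,11,cv); (19,0,cv); (19,16,cv); (19,18,cv); (20,9,cv); (20,16,cv); (20,17,cv); (21,11,cv); (21,17,cv); (21,18,cv); (22,16,cv); (22,17,cv); (22,18,cv)


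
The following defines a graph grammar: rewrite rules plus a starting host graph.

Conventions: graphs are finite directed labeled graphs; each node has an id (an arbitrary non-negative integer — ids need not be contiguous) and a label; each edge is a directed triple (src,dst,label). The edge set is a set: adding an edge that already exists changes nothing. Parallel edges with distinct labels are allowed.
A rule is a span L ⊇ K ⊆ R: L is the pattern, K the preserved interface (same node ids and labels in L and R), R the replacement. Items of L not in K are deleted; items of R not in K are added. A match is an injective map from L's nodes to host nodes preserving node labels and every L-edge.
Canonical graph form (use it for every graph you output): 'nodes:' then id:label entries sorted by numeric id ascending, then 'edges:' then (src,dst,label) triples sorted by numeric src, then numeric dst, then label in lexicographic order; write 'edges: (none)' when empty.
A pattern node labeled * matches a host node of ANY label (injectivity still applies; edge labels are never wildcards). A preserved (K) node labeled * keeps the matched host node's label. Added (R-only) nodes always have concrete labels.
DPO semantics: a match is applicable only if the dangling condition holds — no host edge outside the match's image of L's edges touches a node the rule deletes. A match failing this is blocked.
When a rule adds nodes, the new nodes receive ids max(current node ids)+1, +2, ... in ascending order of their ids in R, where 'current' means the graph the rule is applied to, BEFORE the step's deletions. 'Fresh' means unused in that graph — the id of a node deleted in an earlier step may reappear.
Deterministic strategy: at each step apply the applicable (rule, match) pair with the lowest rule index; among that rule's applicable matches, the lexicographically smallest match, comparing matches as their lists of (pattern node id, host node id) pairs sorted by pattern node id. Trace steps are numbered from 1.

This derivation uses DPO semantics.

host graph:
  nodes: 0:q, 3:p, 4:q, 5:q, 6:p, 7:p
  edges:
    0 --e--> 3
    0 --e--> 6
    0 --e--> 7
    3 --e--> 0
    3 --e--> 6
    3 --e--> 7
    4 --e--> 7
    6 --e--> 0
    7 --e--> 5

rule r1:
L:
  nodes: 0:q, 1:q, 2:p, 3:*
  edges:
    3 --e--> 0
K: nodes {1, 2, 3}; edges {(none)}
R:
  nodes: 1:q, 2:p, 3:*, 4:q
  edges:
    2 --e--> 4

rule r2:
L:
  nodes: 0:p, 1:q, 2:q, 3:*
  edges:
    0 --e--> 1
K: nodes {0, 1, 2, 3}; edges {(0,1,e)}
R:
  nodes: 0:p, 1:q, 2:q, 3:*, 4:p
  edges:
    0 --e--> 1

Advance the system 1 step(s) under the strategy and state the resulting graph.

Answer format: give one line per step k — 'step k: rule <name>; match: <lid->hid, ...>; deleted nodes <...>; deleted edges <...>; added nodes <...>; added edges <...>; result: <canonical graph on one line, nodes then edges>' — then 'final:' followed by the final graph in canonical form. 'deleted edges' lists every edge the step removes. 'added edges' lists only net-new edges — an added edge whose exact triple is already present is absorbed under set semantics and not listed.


step 1: rule r1; match: 0->5, 1->0, 2->3, 3->7; deleted nodes 5; deleted edges (7,5,e); added nodes 8; added edges (3,8,e); result: nodes: 0:q, 3:p, 4:q, 6:p, 7:p, 8:q edges: (0,3,e); (0,6,e); (0,7,e); (3,0,e); (3,6,e); (3,7,e); (3,8,e); (4,7,e); (6,0,e)
final:
nodes: 0:q, 3:p, 4:q, 6:p, 7:p, 8:q
edges: (0,3,e); (0,6,e); (0,7,e); (3,0,e); (3,6,e); (3,7,e); (3,8,e); (4,7,e); (6,0,e)
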